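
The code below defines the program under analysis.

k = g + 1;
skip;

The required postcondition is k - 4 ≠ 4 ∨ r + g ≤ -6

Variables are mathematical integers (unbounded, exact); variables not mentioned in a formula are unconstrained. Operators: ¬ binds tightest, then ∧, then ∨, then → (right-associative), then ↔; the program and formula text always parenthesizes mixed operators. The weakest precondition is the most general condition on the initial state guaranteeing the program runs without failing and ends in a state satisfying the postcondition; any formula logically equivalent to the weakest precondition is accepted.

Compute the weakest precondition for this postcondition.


Working backward. After the program, the postcondition k - 4 ≠ 4 ∨ r + g ≤ -6 must hold; in canonical form it is k ≠ 8 ∨ g + r ≤ -6.
Before skip: k ≠ 8 ∨ g + r ≤ -6
Before k := g + 1: g ≠ 7 ∨ g + r ≤ -6
Answer: WP = g ≠ 7 ∨ g + r ≤ -6


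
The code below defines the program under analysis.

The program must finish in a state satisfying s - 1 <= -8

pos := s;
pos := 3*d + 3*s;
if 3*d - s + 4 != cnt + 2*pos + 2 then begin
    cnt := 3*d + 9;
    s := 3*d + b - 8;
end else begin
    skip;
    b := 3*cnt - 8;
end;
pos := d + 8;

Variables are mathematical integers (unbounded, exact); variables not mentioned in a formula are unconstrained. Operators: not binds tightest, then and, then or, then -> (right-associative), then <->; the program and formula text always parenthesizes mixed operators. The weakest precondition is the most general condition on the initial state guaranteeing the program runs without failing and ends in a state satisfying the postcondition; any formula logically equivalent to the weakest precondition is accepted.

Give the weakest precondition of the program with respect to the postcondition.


Working backward. After the program, the postcondition s - 1 <= -8 must hold; in canonical form it is s <= -7.
Before pos := d + 8: s <= -7
Then branch requires b + 3*d <= 1; else branch requires s <= -7.
Before the if: (3*d != cnt + 2*pos + s - 2 -> b + 3*d <= 1) and ((not (3*d != cnt + 2*pos + s - 2)) -> s <= -7)
Before pos := 3*d + 3*s: (cnt + 3*d + 7*s != 2 -> b + 3*d <= 1) and ((not (cnt + 3*d + 7*s != 2)) -> s <= -7)
Before pos := s: (cnt + 3*d + 7*s != 2 -> b + 3*d <= 1) and ((not (cnt + 3*d + 7*s != 2)) -> s <= -7)
Answer: WP = (cnt + 3*d + 7*s != 2 -> b + 3*d <= 1) and ((not (cnt + 3*d + 7*s != 2)) -> s <= -7)


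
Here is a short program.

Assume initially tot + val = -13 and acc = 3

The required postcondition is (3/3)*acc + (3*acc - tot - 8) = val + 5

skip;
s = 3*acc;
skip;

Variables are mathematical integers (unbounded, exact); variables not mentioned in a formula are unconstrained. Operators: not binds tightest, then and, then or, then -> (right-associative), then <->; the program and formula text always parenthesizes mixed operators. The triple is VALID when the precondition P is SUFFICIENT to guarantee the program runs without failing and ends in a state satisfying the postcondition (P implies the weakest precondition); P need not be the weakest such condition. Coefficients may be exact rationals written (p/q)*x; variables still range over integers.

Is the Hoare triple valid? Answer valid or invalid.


Working backward. After the program, the postcondition (3/3)*acc + (3*acc - tot - 8) = val + 5 must hold; in canonical form it is 4*acc = tot + val + 13.
Before skip: 4*acc = tot + val + 13
Before s := 3*acc: 4*acc = tot + val + 13
Before skip: 4*acc = tot + val + 13
The weakest precondition is 4*acc = tot + val + 13.
Check whether tot + val = -13 and acc = 3 implies it.
Countermodel: at the initial state acc = 3, tot = -13, val = 0, the precondition holds but the weakest precondition fails.
Answer: invalid


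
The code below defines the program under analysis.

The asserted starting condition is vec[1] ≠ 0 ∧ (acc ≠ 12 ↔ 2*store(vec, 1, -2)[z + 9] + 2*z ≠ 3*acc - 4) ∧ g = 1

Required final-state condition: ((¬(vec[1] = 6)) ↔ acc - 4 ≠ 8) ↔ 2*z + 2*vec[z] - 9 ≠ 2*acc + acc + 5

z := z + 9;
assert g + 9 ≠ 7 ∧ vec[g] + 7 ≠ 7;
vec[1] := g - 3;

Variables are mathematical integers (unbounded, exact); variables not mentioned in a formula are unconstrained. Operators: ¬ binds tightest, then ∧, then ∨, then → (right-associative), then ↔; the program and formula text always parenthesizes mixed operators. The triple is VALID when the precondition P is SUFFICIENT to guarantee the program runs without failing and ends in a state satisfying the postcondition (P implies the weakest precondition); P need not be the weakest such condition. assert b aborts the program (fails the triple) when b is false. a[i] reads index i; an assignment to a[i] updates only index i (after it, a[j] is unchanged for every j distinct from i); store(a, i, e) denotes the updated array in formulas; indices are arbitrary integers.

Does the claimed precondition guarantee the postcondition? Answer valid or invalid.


Working backward. After the program, the postcondition ((¬(vec[1] = 6)) ↔ acc - 4 ≠ 8) ↔ 2*z + 2*vec[z] - 9 ≠ 2*acc + acc + 5 must hold; in canonical form it is ((¬(vec[1] = 6)) ↔ acc ≠ 12) ↔ 2*vec[z] + 2*z ≠ 3*acc + 14.
Before vec[1] := g - 3: ((¬(g = 9)) ↔ acc ≠ 12) ↔ 2*store(vec, 1, g - 3)[z] + 2*z ≠ 3*acc + 14
Before assert g + 9 ≠ 7 ∧ vec[g] + 7 ≠ 7: g ≠ -2 ∧ vec[g] ≠ 0 ∧ (((¬(g = 9)) ↔ acc ≠ 12) ↔ 2*store(vec, 1, g - 3)[z] + 2*z ≠ 3*acc + 14)
Before z := z + 9: g ≠ -2 ∧ vec[g] ≠ 0 ∧ (((¬(g = 9)) ↔ acc ≠ 12) ↔ 2*store(vec, 1, g - 3)[z + 9] + 2*z ≠ 3*acc - 4)
The weakest precondition is g ≠ -2 ∧ vec[g] ≠ 0 ∧ (((¬(g = 9)) ↔ acc ≠ 12) ↔ 2*store(vec, 1, g - 3)[z + 9] + 2*z ≠ 3*acc - 4).
Check whether vec[1] ≠ 0 ∧ (acc ≠ 12 ↔ 2*store(vec, 1, -2)[z + 9] + 2*z ≠ 3*acc - 4) ∧ g = 1 implies it.
Every state satisfying the precondition satisfies the weakest precondition: the implication holds.
Answer: valid


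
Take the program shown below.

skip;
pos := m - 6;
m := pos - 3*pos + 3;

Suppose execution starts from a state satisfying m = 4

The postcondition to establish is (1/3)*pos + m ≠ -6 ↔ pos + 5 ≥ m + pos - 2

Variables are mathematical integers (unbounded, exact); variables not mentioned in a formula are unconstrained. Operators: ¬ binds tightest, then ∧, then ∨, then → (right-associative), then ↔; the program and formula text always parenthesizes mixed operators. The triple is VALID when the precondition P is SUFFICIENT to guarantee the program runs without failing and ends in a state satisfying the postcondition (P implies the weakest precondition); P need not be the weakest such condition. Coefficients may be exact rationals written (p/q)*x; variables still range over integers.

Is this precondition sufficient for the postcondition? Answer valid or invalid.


Working backward. After the program, the postcondition (1/3)*pos + m ≠ -6 ↔ pos + 5 ≥ m + pos - 2 must hold; in canonical form it is m + (1/3)*pos ≠ -6 ↔ m ≤ 7.
Before m := pos - 3*pos + 3: (5/3)*pos ≠ 9 ↔ 2*pos ≥ -4
Before pos := m - 6: (5/3)*m ≠ 19 ↔ 2*m ≥ 8
Before skip: (5/3)*m ≠ 19 ↔ 2*m ≥ 8
The weakest precondition is (5/3)*m ≠ 19 ↔ 2*m ≥ 8.
Check whether m = 4 implies it.
Every state satisfying the precondition satisfies the weakest precondition: the implication holds.
Answer: valid


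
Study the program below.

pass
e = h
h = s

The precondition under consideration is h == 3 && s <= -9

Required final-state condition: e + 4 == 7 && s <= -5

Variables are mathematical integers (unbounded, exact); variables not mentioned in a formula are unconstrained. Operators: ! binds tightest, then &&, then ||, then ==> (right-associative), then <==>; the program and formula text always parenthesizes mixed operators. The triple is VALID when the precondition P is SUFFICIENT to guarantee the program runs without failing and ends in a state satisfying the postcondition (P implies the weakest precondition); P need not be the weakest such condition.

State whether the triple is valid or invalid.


Working backward. After the program, the postcondition e + 4 == 7 && s <= -5 must hold; in canonical form it is e == 3 && s <= -5.
Before h := s: e == 3 && s <= -5
Before e := h: h == 3 && s <= -5
Before skip: h == 3 && s <= -5
The weakest precondition is h == 3 && s <= -5.
Check whether h == 3 && s <= -9 implies it.
Every state satisfying the precondition satisfies the weakest precondition: the implication holds.
Answer: valid


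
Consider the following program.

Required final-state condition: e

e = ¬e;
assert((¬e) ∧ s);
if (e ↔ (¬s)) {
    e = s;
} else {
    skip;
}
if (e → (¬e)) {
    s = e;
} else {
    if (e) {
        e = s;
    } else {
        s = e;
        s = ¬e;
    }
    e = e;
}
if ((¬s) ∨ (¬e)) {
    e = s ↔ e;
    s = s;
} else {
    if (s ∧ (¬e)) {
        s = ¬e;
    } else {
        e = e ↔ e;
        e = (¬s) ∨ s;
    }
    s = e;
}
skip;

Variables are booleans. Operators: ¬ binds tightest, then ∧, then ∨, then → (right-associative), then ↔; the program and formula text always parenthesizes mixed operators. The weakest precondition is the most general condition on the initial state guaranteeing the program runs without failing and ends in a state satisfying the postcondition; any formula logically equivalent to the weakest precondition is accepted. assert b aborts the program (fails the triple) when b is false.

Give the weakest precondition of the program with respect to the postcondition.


Working backward. After the program, e must hold.
Before skip: e
Then branch requires s ↔ e; else branch requires (s ∧ (¬e)) → e.
Before the if: (((¬s) ∨ (¬e)) → (s ↔ e)) ∧ ((¬((¬s) ∨ (¬e))) → ((s ∧ (¬e)) → e))
Then branch requires true; else branch requires (¬e) → ((¬e) ↔ e).
Before the if: (¬(e → (¬e))) → ((¬e) → ((¬e) ↔ e))
Then branch requires (¬(s → (¬s))) → ((¬s) → ((¬s) ↔ s)); else branch requires (¬(e → (¬e))) → ((¬e) → ((¬e) ↔ e)).
Before the if: ((e ↔ (¬s)) → ((¬(s → (¬s))) → ((¬s) → ((¬s) ↔ s)))) ∧ ((¬(e ↔ (¬s))) → ((¬(e → (¬e))) → ((¬e) → ((¬e) ↔ e))))
Before assert (¬e) ∧ s: (¬e) ∧ s ∧ ((e ↔ (¬s)) → ((¬(s → (¬s))) → ((¬s) → ((¬s) ↔ s)))) ∧ ((¬(e ↔ (¬s))) → ((¬(e → (¬e))) → ((¬e) → ((¬e) ↔ e))))
Before e := ¬e: e ∧ s ∧ (((¬e) ↔ (¬s)) → ((¬(s → (¬s))) → ((¬s) → ((¬s) ↔ s)))) ∧ ((¬((¬e) ↔ (¬s))) → ((¬((¬e) → e)) → (e → (e ↔ (¬e)))))
Answer: WP = e ∧ s ∧ (((¬e) ↔ (¬s)) → ((¬(s → (¬s))) → ((¬s) → ((¬s) ↔ s)))) ∧ ((¬((¬e) ↔ (¬s))) → ((¬((¬e) → e)) → (e → (e ↔ (¬e)))))


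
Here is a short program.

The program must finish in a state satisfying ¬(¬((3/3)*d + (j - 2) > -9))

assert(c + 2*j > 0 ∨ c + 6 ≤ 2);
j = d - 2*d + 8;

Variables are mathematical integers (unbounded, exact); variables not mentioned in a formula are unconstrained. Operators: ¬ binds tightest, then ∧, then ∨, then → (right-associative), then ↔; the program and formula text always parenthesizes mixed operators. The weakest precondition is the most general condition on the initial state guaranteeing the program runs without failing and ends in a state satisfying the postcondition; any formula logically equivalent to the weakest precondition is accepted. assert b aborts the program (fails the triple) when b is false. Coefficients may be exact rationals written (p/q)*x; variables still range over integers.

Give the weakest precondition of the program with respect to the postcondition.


Working backward. After the program, the postcondition ¬(¬((3/3)*d + (j - 2) > -9)) must hold; in canonical form it is d + j > -7.
Before j := d - 2*d + 8: true
Before assert c + 2*j > 0 ∨ c + 6 ≤ 2: c + 2*j > 0 ∨ c ≤ -4
Answer: WP = c + 2*j > 0 ∨ c ≤ -4


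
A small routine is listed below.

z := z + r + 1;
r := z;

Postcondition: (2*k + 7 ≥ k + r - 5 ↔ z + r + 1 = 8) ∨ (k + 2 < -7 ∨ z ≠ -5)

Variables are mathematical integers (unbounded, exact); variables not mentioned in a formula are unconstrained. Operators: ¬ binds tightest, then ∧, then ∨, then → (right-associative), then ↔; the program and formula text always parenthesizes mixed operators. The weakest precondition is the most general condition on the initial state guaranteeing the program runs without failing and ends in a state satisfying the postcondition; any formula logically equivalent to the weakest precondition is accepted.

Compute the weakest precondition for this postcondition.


Working backward. After the program, the postcondition (2*k + 7 ≥ k + r - 5 ↔ z + r + 1 = 8) ∨ (k + 2 < -7 ∨ z ≠ -5) must hold; in canonical form it is (k ≥ r - 12 ↔ r + z = 7) ∨ k < -9 ∨ z ≠ -5.
Before r := z: (k ≥ z - 12 ↔ 2*z = 7) ∨ k < -9 ∨ z ≠ -5
Before z := z + r + 1: (k ≥ r + z - 11 ↔ 2*r + 2*z = 5) ∨ k < -9 ∨ r + z ≠ -6
Answer: WP = (k ≥ r + z - 11 ↔ 2*r + 2*z = 5) ∨ k < -9 ∨ r + z ≠ -6


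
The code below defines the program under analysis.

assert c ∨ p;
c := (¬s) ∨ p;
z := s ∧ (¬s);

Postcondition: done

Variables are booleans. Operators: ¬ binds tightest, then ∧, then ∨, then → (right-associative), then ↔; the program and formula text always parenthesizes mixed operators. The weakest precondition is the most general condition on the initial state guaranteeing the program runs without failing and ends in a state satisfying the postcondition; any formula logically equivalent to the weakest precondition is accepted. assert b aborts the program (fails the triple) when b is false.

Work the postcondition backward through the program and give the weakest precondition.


Working backward. After the program, done must hold.
Before z := s ∧ (¬s): done
Before c := (¬s) ∨ p: done
Before assert c ∨ p: (c ∨ p) ∧ done
Answer: WP = (c ∨ p) ∧ done


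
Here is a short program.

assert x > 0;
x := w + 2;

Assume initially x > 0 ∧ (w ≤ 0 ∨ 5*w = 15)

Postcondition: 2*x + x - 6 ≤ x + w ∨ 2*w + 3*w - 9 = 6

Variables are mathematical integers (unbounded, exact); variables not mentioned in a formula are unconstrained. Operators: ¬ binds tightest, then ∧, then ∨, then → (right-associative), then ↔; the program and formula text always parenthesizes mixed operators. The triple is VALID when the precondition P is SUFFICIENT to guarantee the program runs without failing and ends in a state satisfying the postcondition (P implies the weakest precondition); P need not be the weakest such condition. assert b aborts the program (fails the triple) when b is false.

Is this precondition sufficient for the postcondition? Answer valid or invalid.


Working backward. After the program, the postcondition 2*x + x - 6 ≤ x + w ∨ 2*w + 3*w - 9 = 6 must hold; in canonical form it is 2*x ≤ w + 6 ∨ 5*w = 15.
Before x := w + 2: w ≤ 2 ∨ 5*w = 15
Before assert x > 0: x > 0 ∧ (w ≤ 2 ∨ 5*w = 15)
The weakest precondition is x > 0 ∧ (w ≤ 2 ∨ 5*w = 15).
Check whether x > 0 ∧ (w ≤ 0 ∨ 5*w = 15) implies it.
Every state satisfying the precondition satisfies the weakest precondition: the implication holds.
Answer: valid


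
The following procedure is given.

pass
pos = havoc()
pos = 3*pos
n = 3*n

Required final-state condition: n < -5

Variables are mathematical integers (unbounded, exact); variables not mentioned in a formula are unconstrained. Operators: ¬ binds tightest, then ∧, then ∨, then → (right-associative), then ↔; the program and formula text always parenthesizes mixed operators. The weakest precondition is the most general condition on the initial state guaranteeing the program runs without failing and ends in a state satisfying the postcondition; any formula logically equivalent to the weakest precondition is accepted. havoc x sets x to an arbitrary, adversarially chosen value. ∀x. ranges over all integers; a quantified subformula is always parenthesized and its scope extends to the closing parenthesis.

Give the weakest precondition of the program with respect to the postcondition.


Working backward. After the program, n < -5 must hold.
Before n := 3*n: 3*n < -5
Before pos := 3*pos: 3*n < -5
Before havoc pos: 3*n < -5
Before skip: 3*n < -5
Answer: WP = 3*n < -5


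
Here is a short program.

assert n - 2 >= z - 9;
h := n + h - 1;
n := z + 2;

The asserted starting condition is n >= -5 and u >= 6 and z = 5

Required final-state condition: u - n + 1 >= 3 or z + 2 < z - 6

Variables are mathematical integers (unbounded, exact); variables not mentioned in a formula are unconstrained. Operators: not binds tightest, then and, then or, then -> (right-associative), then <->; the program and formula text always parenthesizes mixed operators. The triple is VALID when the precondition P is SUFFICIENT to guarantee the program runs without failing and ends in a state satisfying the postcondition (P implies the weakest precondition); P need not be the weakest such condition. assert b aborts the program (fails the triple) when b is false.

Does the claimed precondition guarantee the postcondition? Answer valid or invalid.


Working backward. After the program, the postcondition u - n + 1 >= 3 or z + 2 < z - 6 must hold; in canonical form it is u >= n + 2.
Before n := z + 2: u >= z + 4
Before h := n + h - 1: u >= z + 4
Before assert n - 2 >= z - 9: n >= z - 7 and u >= z + 4
The weakest precondition is n >= z - 7 and u >= z + 4.
Check whether n >= -5 and u >= 6 and z = 5 implies it.
Countermodel: at the initial state n = -3, u = 6, z = 5, the precondition holds but the weakest precondition fails.
Answer: invalid


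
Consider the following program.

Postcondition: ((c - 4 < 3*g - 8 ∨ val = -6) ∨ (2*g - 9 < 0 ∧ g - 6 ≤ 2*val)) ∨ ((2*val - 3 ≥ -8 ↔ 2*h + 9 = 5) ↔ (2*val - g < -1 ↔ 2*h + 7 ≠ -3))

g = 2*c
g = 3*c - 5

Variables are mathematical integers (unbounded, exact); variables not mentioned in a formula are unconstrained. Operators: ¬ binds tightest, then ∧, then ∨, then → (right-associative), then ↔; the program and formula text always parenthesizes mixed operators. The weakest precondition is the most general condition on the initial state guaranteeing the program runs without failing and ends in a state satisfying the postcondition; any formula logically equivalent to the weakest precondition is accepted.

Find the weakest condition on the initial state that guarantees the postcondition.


Working backward. After the program, the postcondition ((c - 4 < 3*g - 8 ∨ val = -6) ∨ (2*g - 9 < 0 ∧ g - 6 ≤ 2*val)) ∨ ((2*val - 3 ≥ -8 ↔ 2*h + 9 = 5) ↔ (2*val - g < -1 ↔ 2*h + 7 ≠ -3)) must hold; in canonical form it is c < 3*g - 4 ∨ val = -6 ∨ (2*g < 9 ∧ g ≤ 2*val + 6) ∨ ((2*val ≥ -5 ↔ 2*h = -4) ↔ (2*val < g - 1 ↔ 2*h ≠ -10)).
Before g := 3*c - 5: 8*c > 19 ∨ val = -6 ∨ (6*c < 19 ∧ 3*c ≤ 2*val + 11) ∨ ((2*val ≥ -5 ↔ 2*h = -4) ↔ (2*val < 3*c - 6 ↔ 2*h ≠ -10))
Before g := 2*c: 8*c > 19 ∨ val = -6 ∨ (6*c < 19 ∧ 3*c ≤ 2*val + 11) ∨ ((2*val ≥ -5 ↔ 2*h = -4) ↔ (2*val < 3*c - 6 ↔ 2*h ≠ -10))
Answer: WP = 8*c > 19 ∨ val = -6 ∨ (6*c < 19 ∧ 3*c ≤ 2*val + 11) ∨ ((2*val ≥ -5 ↔ 2*h = -4) ↔ (2*val < 3*c - 6 ↔ 2*h ≠ -10))


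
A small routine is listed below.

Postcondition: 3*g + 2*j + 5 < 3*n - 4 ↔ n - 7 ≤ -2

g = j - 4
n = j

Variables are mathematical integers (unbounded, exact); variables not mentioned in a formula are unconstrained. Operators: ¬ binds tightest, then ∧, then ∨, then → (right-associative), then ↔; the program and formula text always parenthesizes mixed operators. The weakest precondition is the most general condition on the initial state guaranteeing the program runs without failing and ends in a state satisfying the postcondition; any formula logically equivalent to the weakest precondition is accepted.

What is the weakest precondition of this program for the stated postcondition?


Working backward. After the program, the postcondition 3*g + 2*j + 5 < 3*n - 4 ↔ n - 7 ≤ -2 must hold; in canonical form it is 3*g + 2*j < 3*n - 9 ↔ n ≤ 5.
Before n := j: 3*g < j - 9 ↔ j ≤ 5
Before g := j - 4: 2*j < 3 ↔ j ≤ 5
Answer: WP = 2*j < 3 ↔ j ≤ 5


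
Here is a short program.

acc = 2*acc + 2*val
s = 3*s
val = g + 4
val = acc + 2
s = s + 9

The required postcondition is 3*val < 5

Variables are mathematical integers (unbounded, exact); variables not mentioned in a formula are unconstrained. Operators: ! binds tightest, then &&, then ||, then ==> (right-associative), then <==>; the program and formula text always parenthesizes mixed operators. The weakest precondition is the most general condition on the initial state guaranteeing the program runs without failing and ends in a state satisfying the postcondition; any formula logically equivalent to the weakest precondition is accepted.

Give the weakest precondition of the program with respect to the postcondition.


Working backward. After the program, 3*val < 5 must hold.
Before s := s + 9: 3*val < 5
Before val := acc + 2: 3*acc < -1
Before val := g + 4: 3*acc < -1
Before s := 3*s: 3*acc < -1
Before acc := 2*acc + 2*val: 6*acc + 6*val < -1
Answer: WP = 6*acc + 6*val < -1


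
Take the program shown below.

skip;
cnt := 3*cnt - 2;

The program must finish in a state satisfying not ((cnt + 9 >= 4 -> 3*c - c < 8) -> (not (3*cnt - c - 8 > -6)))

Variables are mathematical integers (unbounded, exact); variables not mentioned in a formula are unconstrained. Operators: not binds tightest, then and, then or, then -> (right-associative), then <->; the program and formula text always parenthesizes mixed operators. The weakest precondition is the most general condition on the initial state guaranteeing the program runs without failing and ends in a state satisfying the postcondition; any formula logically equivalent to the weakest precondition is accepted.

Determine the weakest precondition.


Working backward. After the program, the postcondition not ((cnt + 9 >= 4 -> 3*c - c < 8) -> (not (3*cnt - c - 8 > -6))) must hold; in canonical form it is not ((cnt >= -5 -> 2*c < 8) -> (not (3*cnt > c + 2))).
Before cnt := 3*cnt - 2: not ((3*cnt >= -3 -> 2*c < 8) -> (not (9*cnt > c + 8)))
Before skip: not ((3*cnt >= -3 -> 2*c < 8) -> (not (9*cnt > c + 8)))
Answer: WP = not ((3*cnt >= -3 -> 2*c < 8) -> (not (9*cnt > c + 8)))


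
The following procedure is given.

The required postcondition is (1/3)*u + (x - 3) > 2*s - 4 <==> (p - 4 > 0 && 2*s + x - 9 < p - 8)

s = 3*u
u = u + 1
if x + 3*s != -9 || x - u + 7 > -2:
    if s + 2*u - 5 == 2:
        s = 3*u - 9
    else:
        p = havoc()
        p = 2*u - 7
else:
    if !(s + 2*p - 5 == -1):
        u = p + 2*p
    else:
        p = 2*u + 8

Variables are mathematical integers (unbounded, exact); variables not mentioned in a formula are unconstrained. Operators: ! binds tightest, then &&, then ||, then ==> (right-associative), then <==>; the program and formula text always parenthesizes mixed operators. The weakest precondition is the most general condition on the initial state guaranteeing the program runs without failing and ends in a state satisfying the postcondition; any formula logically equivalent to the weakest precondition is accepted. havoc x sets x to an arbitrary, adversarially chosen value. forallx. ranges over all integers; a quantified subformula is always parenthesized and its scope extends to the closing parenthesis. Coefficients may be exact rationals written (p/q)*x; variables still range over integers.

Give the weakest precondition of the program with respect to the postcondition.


Working backward. After the program, the postcondition (1/3)*u + (x - 3) > 2*s - 4 <==> (p - 4 > 0 && 2*s + x - 9 < p - 8) must hold; in canonical form it is (1/3)*u + x > 2*s - 1 <==> (p > 4 && 2*s + x < p + 1).
Then branch requires (s + 2*u == 7 ==> (x > (17/3)*u - 19 <==> (p > 4 && 6*u + x < p + 19))) && ((!(s + 2*u == 7)) ==> ((1/3)*u + x > 2*s - 1 <==> (2*u > 11 && 2*s + x < 2*u - 6))); else branch requires ((!(2*p + s == 4)) ==> (p + x > 2*s - 1 <==> (p > 4 && 2*s + x < p + 1))) && (2*p + s == 4 ==> ((1/3)*u + x > 2*s - 1 <==> (2*u > -4 && 2*s + x < 2*u + 9))).
Before the if: ((3*s + x != -9 || x > u - 9) ==> ((s + 2*u == 7 ==> (x > (17/3)*u - 19 <==> (p > 4 && 6*u + x < p + 19))) && ((!(s + 2*u == 7)) ==> ((1/3)*u + x > 2*s - 1 <==> (2*u > 11 && 2*s + x < 2*u - 6))))) && ((!(3*s + x != -9 || x > u - 9)) ==> (((!(2*p + s == 4)) ==> (p + x > 2*s - 1 <==> (p > 4 && 2*s + x < p + 1))) && (2*p + s == 4 ==> ((1/3)*u + x > 2*s - 1 <==> (2*u > -4 && 2*s + x < 2*u + 9)))))
Before u := u + 1: ((3*s + x != -9 || x > u - 8) ==> ((s + 2*u == 5 ==> (x > (17/3)*u - 40/3 <==> (p > 4 && 6*u + x < p + 13))) && ((!(s + 2*u == 5)) ==> ((1/3)*u + x > 2*s - 4/3 <==> (2*u > 9 && 2*s + x < 2*u - 4))))) && ((!(3*s + x != -9 || x > u - 8)) ==> (((!(2*p + s == 4)) ==> (p + x > 2*s - 1 <==> (p > 4 && 2*s + x < p + 1))) && (2*p + s == 4 ==> ((1/3)*u + x > 2*s - 4/3 <==> (2*u > -6 && 2*s + x < 2*u + 11)))))
Before s := 3*u: ((9*u + x != -9 || x > u - 8) ==> ((5*u == 5 ==> (x > (17/3)*u - 40/3 <==> (p > 4 && 6*u + x < p + 13))) && ((!(5*u == 5)) ==> (x > (17/3)*u - 4/3 <==> (2*u > 9 && 4*u + x < -4))))) && ((!(9*u + x != -9 || x > u - 8)) ==> (((!(2*p + 3*u == 4)) ==> (p + x > 6*u - 1 <==> (p > 4 && 6*u + x < p + 1))) && (2*p + 3*u == 4 ==> (x > (17/3)*u - 4/3 <==> (2*u > -6 && 4*u + x < 11)))))
Answer: WP = ((9*u + x != -9 || x > u - 8) ==> ((5*u == 5 ==> (x > (17/3)*u - 40/3 <==> (p > 4 && 6*u + x < p + 13))) && ((!(5*u == 5)) ==> (x > (17/3)*u - 4/3 <==> (2*u > 9 && 4*u + x < -4))))) && ((!(9*u + x != -9 || x > u - 8)) ==> (((!(2*p + 3*u == 4)) ==> (p + x > 6*u - 1 <==> (p > 4 && 6*u + x < p + 1))) && (2*p + 3*u == 4 ==> (x > (17/3)*u - 4/3 <==> (2*u > -6 && 4*u + x < 11)))))


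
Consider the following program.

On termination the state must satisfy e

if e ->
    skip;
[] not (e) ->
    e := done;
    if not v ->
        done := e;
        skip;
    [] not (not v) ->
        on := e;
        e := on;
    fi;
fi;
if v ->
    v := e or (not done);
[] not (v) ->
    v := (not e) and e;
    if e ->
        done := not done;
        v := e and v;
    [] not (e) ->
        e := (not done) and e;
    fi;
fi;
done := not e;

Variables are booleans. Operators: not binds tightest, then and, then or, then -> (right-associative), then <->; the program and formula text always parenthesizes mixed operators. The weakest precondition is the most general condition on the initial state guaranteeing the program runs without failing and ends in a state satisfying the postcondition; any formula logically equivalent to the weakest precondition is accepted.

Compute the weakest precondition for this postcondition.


Working backward. After the program, e must hold.
Before done := not e: e
Then branch requires e; else branch requires (not e) -> ((not done) and e).
Before the if: (v -> e) and ((not v) -> ((not e) -> ((not done) and e)))
Then branch requires (v -> e) and ((not v) -> ((not e) -> ((not done) and e))); else branch requires ((not v) -> ((v -> done) and ((not v) -> done))) and (v -> ((v -> done) and ((not v) -> done))).
Before the if: (e -> ((v -> e) and ((not v) -> ((not e) -> ((not done) and e))))) and ((not e) -> (((not v) -> ((v -> done) and ((not v) -> done))) and (v -> ((v -> done) and ((not v) -> done)))))
Answer: WP = (e -> ((v -> e) and ((not v) -> ((not e) -> ((not done) and e))))) and ((not e) -> (((not v) -> ((v -> done) and ((not v) -> done))) and (v -> ((v -> done) and ((not v) -> done)))))


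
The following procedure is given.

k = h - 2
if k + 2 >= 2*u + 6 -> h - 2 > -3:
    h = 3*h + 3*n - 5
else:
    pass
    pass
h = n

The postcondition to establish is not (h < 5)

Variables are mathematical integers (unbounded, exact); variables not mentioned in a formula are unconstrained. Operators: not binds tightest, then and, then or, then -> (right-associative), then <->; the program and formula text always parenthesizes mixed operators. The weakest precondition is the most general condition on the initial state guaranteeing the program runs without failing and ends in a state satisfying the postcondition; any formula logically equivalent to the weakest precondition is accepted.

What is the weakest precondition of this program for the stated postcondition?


Working backward. After the program, not (h < 5) must hold.
Before h := n: not (n < 5)
Then branch requires not (n < 5); else branch requires not (n < 5).
Before the if: ((k >= 2*u + 4 -> h > -1) -> (not (n < 5))) and ((not (k >= 2*u + 4 -> h > -1)) -> (not (n < 5)))
Before k := h - 2: ((h >= 2*u + 6 -> h > -1) -> (not (n < 5))) and ((not (h >= 2*u + 6 -> h > -1)) -> (not (n < 5)))
Answer: WP = ((h >= 2*u + 6 -> h > -1) -> (not (n < 5))) and ((not (h >= 2*u + 6 -> h > -1)) -> (not (n < 5)))


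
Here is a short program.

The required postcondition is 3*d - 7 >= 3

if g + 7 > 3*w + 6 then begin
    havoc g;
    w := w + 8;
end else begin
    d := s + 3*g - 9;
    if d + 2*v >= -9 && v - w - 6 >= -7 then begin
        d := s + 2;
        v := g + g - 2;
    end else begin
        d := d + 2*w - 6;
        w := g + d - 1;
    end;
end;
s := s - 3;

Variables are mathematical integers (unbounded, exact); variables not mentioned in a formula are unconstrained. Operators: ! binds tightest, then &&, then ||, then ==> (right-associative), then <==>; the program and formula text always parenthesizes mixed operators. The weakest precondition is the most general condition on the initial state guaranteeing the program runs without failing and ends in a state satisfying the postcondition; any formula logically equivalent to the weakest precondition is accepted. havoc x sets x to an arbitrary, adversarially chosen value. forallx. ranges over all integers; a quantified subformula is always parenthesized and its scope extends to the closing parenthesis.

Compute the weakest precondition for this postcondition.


Working backward. After the program, the postcondition 3*d - 7 >= 3 must hold; in canonical form it is 3*d >= 10.
Before s := s - 3: 3*d >= 10
Then branch requires 3*d >= 10; else branch requires ((3*g + s + 2*v >= 0 && v >= w - 1) ==> 3*s >= 4) && ((!(3*g + s + 2*v >= 0 && v >= w - 1)) ==> 9*g + 3*s + 6*w >= 55).
Before the if: (g > 3*w - 1 ==> 3*d >= 10) && ((!(g > 3*w - 1)) ==> (((3*g + s + 2*v >= 0 && v >= w - 1) ==> 3*s >= 4) && ((!(3*g + s + 2*v >= 0 && v >= w - 1)) ==> 9*g + 3*s + 6*w >= 55)))
Answer: WP = (g > 3*w - 1 ==> 3*d >= 10) && ((!(g > 3*w - 1)) ==> (((3*g + s + 2*v >= 0 && v >= w - 1) ==> 3*s >= 4) && ((!(3*g + s + 2*v >= 0 && v >= w - 1)) ==> 9*g + 3*s + 6*w >= 55)))


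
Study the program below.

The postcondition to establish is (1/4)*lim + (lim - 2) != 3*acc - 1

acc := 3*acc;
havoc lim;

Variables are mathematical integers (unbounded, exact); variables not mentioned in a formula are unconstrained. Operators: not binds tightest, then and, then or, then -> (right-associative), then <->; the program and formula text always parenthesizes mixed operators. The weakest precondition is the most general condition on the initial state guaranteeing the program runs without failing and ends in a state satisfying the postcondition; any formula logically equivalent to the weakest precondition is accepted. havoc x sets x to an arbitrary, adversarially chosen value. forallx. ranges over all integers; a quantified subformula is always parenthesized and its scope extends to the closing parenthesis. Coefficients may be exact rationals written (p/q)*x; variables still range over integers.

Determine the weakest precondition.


Working backward. After the program, the postcondition (1/4)*lim + (lim - 2) != 3*acc - 1 must hold; in canonical form it is (5/4)*lim != 3*acc + 1.
Before havoc lim: forall lim_1. (5/4)*lim_1 != 3*acc + 1
Before acc := 3*acc: forall lim_1. (5/4)*lim_1 != 9*acc + 1
Answer: WP = forall lim_1. (5/4)*lim_1 != 9*acc + 1


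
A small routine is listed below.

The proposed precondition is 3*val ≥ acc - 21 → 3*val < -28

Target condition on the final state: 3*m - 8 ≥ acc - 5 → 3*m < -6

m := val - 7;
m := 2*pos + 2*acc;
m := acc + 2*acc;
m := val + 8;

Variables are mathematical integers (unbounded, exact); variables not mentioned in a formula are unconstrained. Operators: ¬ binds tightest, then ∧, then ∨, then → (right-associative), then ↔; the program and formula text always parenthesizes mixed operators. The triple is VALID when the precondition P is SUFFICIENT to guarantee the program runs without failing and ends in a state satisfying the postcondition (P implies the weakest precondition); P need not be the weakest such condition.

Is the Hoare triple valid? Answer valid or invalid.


Working backward. After the program, the postcondition 3*m - 8 ≥ acc - 5 → 3*m < -6 must hold; in canonical form it is 3*m ≥ acc + 3 → 3*m < -6.
Before m := val + 8: 3*val ≥ acc - 21 → 3*val < -30
Before m := acc + 2*acc: 3*val ≥ acc - 21 → 3*val < -30
Before m := 2*pos + 2*acc: 3*val ≥ acc - 21 → 3*val < -30
Before m := val - 7: 3*val ≥ acc - 21 → 3*val < -30
The weakest precondition is 3*val ≥ acc - 21 → 3*val < -30.
Check whether 3*val ≥ acc - 21 → 3*val < -28 implies it.
Countermodel: at the initial state acc = -9, val = -10, the precondition holds but the weakest precondition fails.
Answer: invalid


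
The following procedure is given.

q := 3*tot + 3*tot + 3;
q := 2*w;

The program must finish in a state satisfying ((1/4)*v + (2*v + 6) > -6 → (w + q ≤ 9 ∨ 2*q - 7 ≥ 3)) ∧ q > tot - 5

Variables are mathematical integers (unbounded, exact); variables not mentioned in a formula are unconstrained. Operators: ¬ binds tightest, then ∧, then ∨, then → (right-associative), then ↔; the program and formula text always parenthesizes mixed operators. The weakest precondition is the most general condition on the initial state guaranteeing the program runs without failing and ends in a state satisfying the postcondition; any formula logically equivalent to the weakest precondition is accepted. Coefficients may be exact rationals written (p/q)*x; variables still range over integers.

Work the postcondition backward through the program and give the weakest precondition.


Working backward. After the program, the postcondition ((1/4)*v + (2*v + 6) > -6 → (w + q ≤ 9 ∨ 2*q - 7 ≥ 3)) ∧ q > tot - 5 must hold; in canonical form it is ((9/4)*v > -12 → (q + w ≤ 9 ∨ 2*q ≥ 10)) ∧ q > tot - 5.
Before q := 2*w: ((9/4)*v > -12 → (3*w ≤ 9 ∨ 4*w ≥ 10)) ∧ 2*w > tot - 5
Before q := 3*tot + 3*tot + 3: ((9/4)*v > -12 → (3*w ≤ 9 ∨ 4*w ≥ 10)) ∧ 2*w > tot - 5
Answer: WP = ((9/4)*v > -12 → (3*w ≤ 9 ∨ 4*w ≥ 10)) ∧ 2*w > tot - 5


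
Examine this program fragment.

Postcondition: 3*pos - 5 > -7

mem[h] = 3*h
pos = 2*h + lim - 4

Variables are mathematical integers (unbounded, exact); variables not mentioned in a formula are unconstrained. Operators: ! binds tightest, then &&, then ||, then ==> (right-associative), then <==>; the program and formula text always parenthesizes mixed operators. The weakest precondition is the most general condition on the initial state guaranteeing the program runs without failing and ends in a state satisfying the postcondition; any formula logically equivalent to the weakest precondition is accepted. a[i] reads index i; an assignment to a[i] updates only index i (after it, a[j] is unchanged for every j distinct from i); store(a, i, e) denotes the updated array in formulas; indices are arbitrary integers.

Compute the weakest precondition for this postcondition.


Working backward. After the program, the postcondition 3*pos - 5 > -7 must hold; in canonical form it is 3*pos > -2.
Before pos := 2*h + lim - 4: 6*h + 3*lim > 10
Before mem[h] := 3*h: 6*h + 3*lim > 10
Answer: WP = 6*h + 3*lim > 10


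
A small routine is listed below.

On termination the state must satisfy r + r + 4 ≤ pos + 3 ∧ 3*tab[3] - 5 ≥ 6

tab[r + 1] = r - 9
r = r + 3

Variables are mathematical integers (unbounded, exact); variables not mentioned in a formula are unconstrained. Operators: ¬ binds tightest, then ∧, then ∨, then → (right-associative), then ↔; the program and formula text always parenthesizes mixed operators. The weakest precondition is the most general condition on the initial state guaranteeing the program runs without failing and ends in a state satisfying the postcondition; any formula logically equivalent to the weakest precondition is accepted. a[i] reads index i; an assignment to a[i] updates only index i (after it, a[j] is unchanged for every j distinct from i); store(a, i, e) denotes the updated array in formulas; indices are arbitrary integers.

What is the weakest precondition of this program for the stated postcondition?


Working backward. After the program, the postcondition r + r + 4 ≤ pos + 3 ∧ 3*tab[3] - 5 ≥ 6 must hold; in canonical form it is 2*r ≤ pos - 1 ∧ 3*tab[3] ≥ 11.
Before r := r + 3: 2*r ≤ pos - 7 ∧ 3*tab[3] ≥ 11
Before tab[r + 1] := r - 9: 2*r ≤ pos - 7 ∧ 3*store(tab, r + 1, r - 9)[3] ≥ 11
Answer: WP = 2*r ≤ pos - 7 ∧ 3*store(tab, r + 1, r - 9)[3] ≥ 11


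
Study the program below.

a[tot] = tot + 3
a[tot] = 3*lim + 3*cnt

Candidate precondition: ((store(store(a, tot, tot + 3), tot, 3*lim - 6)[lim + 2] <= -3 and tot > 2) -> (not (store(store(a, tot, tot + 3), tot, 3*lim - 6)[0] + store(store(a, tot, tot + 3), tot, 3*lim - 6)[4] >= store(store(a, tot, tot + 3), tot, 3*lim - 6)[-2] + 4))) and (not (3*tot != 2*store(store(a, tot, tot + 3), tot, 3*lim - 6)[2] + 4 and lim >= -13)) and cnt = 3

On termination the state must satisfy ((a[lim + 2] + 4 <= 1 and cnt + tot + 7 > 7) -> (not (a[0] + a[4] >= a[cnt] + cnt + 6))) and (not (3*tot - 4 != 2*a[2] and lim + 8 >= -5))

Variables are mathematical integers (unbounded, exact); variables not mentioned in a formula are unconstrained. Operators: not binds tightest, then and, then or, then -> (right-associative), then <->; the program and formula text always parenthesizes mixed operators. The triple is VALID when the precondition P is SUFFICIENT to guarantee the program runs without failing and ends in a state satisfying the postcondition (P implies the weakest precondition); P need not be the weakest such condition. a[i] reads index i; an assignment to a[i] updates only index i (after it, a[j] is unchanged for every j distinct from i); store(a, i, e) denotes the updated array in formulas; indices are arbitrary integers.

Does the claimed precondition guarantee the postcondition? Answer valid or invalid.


Working backward. After the program, the postcondition ((a[lim + 2] + 4 <= 1 and cnt + tot + 7 > 7) -> (not (a[0] + a[4] >= a[cnt] + cnt + 6))) and (not (3*tot - 4 != 2*a[2] and lim + 8 >= -5)) must hold; in canonical form it is ((a[lim + 2] <= -3 and cnt + tot > 0) -> (not (a[0] + a[4] >= a[cnt] + cnt + 6))) and (not (3*tot != 2*a[2] + 4 and lim >= -13)).
Before a[tot] := 3*lim + 3*cnt: ((store(a, tot, 3*cnt + 3*lim)[lim + 2] <= -3 and cnt + tot > 0) -> (not (store(a, tot, 3*cnt + 3*lim)[0] + store(a, tot, 3*cnt + 3*lim)[4] >= store(a, tot, 3*cnt + 3*lim)[cnt] + cnt + 6))) and (not (3*tot != 2*store(a, tot, 3*cnt + 3*lim)[2] + 4 and lim >= -13))
Before a[tot] := tot + 3: ((store(store(a, tot, tot + 3), tot, 3*cnt + 3*lim)[lim + 2] <= -3 and cnt + tot > 0) -> (not (store(store(a, tot, tot + 3), tot, 3*cnt + 3*lim)[0] + store(store(a, tot, tot + 3), tot, 3*cnt + 3*lim)[4] >= store(store(a, tot, tot + 3), tot, 3*cnt + 3*lim)[cnt] + cnt + 6))) and (not (3*tot != 2*store(store(a, tot, tot + 3), tot, 3*cnt + 3*lim)[2] + 4 and lim >= -13))
The weakest precondition is ((store(store(a, tot, tot + 3), tot, 3*cnt + 3*lim)[lim + 2] <= -3 and cnt + tot > 0) -> (not (store(store(a, tot, tot + 3), tot, 3*cnt + 3*lim)[0] + store(store(a, tot, tot + 3), tot, 3*cnt + 3*lim)[4] >= store(store(a, tot, tot + 3), tot, 3*cnt + 3*lim)[cnt] + cnt + 6))) and (not (3*tot != 2*store(store(a, tot, tot + 3), tot, 3*cnt + 3*lim)[2] + 4 and lim >= -13)).
Check whether ((store(store(a, tot, tot + 3), tot, 3*lim - 6)[lim + 2] <= -3 and tot > 2) -> (not (store(store(a, tot, tot + 3), tot, 3*lim - 6)[0] + store(store(a, tot, tot + 3), tot, 3*lim - 6)[4] >= store(store(a, tot, tot + 3), tot, 3*lim - 6)[-2] + 4))) and (not (3*tot != 2*store(store(a, tot, tot + 3), tot, 3*lim - 6)[2] + 4 and lim >= -13)) and cnt = 3 implies it.
Countermodel: at the initial state a = {[-12] = -3, [-2] = -27, [0] = 50829, [2] = -9470, [3] = 5, [4] = -50853, elsewhere 5}, cnt = 3, lim = -14, tot = 3, the precondition holds but the weakest precondition fails.
Answer: invalid
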